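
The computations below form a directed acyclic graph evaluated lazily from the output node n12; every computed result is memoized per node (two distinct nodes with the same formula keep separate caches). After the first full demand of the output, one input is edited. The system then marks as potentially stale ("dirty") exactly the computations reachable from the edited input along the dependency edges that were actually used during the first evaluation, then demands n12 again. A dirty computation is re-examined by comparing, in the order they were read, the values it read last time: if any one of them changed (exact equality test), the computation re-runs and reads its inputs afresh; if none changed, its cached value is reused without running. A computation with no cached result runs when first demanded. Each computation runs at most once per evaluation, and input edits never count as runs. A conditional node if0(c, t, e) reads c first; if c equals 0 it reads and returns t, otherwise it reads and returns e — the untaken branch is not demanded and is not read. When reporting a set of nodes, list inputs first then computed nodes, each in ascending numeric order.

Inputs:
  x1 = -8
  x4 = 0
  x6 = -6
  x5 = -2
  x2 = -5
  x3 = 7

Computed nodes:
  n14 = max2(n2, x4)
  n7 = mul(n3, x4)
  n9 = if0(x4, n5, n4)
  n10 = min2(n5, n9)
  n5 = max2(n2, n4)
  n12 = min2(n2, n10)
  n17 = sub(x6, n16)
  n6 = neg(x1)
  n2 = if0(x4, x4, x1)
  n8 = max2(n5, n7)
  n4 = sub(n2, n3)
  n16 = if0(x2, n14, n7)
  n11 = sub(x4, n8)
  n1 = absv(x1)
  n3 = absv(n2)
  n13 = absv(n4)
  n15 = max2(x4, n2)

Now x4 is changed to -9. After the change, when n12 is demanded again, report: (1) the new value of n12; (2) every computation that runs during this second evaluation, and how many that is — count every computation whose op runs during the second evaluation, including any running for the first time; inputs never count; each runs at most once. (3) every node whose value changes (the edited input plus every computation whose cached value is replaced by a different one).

Demanding n12 again yields -16.
7 computations run: n2, n3, n4, n5, n9, n10, n12.
The nodes whose values change: x4, n2, n3, n4, n5, n9, n10, n12.

First demand of the output computes:
  n2 = if0(x4=0 -> then branch x4) = 0
  n3 = absv(0) = 0
  n4 = sub(0, 0) = 0
  n5 = max2(0, 0) = 0
  n9 = if0(x4=0 -> then branch n5) = 0
  n10 = min2(0, 0) = 0
  n12 = min2(0, 0) = 0

After the edit, cleaning proceeds:
  n2: a read changed (x4 0->-9; x4 0->-9) — executes, giving -8.
  n3: a read changed (n2 0->-8) — executes, giving 8.
  n4: a read changed (n2 0->-8; n3 0->8) — executes, giving -16.
  n5: a read changed (n2 0->-8; n4 0->-16) — executes, giving -8.
  n9: a read changed (x4 0->-9; n5 0->-8) — executes, giving -16.
  n10: a read changed (n5 0->-8; n9 0->-16) — executes, giving -16.
  n12: a read changed (n2 0->-8; n10 0->-16) — executes, giving -16.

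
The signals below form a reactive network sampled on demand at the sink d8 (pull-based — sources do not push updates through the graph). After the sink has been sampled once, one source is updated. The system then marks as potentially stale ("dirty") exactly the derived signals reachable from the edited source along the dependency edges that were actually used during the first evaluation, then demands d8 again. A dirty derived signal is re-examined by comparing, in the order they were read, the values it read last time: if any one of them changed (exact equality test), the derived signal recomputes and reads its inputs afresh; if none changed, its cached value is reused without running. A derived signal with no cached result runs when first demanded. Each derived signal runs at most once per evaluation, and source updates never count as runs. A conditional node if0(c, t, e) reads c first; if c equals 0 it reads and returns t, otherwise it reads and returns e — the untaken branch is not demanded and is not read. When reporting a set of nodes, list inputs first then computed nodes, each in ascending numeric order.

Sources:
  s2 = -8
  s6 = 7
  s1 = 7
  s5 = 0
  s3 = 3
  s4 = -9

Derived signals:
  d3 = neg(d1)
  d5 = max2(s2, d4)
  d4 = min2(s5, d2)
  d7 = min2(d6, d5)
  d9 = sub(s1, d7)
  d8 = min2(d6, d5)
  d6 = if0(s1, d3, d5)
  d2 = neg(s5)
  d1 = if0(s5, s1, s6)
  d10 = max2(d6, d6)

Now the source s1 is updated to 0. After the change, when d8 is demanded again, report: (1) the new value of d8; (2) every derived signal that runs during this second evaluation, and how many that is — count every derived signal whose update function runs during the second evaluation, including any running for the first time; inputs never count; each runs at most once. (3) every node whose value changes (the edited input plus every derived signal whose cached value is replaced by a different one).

d8 now evaluates to 0.
Run set: d1, d3, d6 (3 run).
Changed values: s1.
The important point: the flipped condition pulls in fresh nodes; d1, d3 run for the first time.

Initial pass — values computed on the first demand:
  d2 = neg(0) = 0
  d4 = min2(0, 0) = 0
  d5 = max2(-8, 0) = 0
  d6 = if0(s1=7 -> else branch d5) = 0
  d8 = min2(0, 0) = 0

Second demand — change propagation:
  d1: newly demanded (no cache) — executes and yields 0.
  d3: newly demanded (no cache) — executes and yields 0.
  d6: re-runs because s1 7->0; new result 0 (unchanged).
  d8: re-examined; everything it read last time is the same (d6 unchanged, d5 unchanged) — cache 0 kept, no run.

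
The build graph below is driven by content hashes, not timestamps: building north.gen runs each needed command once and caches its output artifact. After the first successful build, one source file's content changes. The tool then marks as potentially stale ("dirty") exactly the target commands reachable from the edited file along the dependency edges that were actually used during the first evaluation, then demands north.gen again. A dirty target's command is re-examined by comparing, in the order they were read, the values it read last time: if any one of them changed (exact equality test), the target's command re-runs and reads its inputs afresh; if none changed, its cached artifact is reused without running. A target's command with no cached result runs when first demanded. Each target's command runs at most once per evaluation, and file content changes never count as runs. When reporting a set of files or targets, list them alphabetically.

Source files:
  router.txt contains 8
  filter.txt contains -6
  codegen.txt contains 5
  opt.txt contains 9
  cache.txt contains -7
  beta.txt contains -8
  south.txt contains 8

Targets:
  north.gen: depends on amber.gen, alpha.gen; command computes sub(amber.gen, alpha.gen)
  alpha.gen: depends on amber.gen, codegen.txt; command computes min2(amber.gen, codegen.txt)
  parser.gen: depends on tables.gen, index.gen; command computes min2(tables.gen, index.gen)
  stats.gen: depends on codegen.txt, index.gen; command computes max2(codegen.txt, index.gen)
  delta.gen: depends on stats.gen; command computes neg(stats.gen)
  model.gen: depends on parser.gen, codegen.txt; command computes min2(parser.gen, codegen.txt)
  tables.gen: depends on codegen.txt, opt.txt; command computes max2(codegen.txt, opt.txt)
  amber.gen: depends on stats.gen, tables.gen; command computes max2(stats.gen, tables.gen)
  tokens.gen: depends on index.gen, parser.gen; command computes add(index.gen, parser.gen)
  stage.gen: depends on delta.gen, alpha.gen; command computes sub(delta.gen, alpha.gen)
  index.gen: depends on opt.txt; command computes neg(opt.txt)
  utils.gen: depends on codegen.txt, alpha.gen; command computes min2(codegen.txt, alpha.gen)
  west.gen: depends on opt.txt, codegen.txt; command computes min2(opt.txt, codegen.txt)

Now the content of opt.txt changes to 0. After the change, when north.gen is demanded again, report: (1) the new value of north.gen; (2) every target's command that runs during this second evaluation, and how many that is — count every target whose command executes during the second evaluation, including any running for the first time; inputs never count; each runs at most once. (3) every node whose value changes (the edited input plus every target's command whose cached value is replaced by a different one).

Initial pass — values computed on the first demand:
  index.gen = neg(9) = -9
  stats.gen = max2(5, -9) = 5
  tables.gen = max2(5, 9) = 9
  amber.gen = max2(5, 9) = 9
  alpha.gen = min2(9, 5) = 5
  north.gen = sub(9, 5) = 4

Second demand — change propagation:
  index.gen: re-runs because opt.txt 9->0; new result 0.
  stats.gen: re-runs because index.gen -9->0; new result 5 (unchanged).
  tables.gen: re-runs because opt.txt 9->0; new result 5.
  amber.gen: re-runs because tables.gen 9->5; new result 5.
  alpha.gen: re-runs because amber.gen 9->5; new result 5 (unchanged).
  north.gen: re-runs because amber.gen 9->5; new result 0.

north.gen now evaluates to 0.
Run set: alpha.gen, amber.gen, index.gen, north.gen, stats.gen, tables.gen (6 run).
Changed values: amber.gen, index.gen, north.gen, opt.txt, tables.gen.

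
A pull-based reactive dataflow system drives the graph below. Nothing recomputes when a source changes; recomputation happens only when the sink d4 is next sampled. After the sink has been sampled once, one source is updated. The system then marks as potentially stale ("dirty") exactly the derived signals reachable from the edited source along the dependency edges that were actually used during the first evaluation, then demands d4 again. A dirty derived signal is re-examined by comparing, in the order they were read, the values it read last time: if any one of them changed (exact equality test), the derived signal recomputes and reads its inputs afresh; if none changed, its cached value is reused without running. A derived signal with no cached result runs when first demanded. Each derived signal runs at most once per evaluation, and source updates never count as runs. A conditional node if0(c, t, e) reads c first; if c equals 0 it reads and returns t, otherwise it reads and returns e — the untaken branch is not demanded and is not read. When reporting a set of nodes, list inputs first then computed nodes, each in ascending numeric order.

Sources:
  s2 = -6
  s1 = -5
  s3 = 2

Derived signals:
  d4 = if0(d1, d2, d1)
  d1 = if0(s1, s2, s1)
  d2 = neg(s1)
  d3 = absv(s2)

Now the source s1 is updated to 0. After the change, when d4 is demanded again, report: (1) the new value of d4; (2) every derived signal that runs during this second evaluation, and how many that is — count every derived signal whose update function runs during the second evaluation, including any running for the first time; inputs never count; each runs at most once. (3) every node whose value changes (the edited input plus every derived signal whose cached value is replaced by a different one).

New value of d4: -6.
Derived signals that run: d1, d4 — 2 in total.
Values that change: s1, d1, d4.

First evaluation (everything demanded from the output):
  d1 = if0(s1=-5 -> else branch s1) = -5
  d4 = if0(d1=-5 -> else branch d1) = -5

Propagation after the edit:
  d1: runs — s1 -5->0; s1 -5->0; result -6.
  d4: runs — d1 -5->-6; d1 -5->-6; result -6.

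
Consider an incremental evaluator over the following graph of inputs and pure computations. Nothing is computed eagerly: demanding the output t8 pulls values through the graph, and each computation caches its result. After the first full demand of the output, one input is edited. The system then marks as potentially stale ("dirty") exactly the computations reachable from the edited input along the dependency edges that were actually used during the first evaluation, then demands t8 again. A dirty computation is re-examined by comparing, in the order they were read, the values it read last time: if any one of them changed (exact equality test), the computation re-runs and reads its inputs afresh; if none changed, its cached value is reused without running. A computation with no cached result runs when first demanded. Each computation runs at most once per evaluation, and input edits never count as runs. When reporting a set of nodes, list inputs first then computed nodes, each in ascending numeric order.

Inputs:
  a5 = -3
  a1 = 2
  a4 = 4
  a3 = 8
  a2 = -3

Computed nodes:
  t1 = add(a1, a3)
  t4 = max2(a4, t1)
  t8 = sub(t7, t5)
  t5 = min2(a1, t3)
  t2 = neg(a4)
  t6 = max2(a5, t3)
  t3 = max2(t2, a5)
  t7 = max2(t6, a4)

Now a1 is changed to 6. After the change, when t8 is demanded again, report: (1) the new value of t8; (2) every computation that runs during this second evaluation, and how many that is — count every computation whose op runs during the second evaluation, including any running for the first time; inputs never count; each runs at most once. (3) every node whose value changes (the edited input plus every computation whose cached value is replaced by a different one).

Initial pass — values computed on the first demand:
  t2 = neg(4) = -4
  t3 = max2(-4, -3) = -3
  t5 = min2(2, -3) = -3
  t6 = max2(-3, -3) = -3
  t7 = max2(-3, 4) = 4
  t8 = sub(4, -3) = 7

Second demand — change propagation:
  t5: re-runs because a1 2->6; new result -3 (unchanged).
  t8: re-examined; everything it read last time is the same (t7 unchanged, t5 unchanged) — cache 7 kept, no run.

The important point: t5 recomputes to an identical value, and the output ends up unchanged.

t8 now evaluates to 7.
Run set: t5 (1 run).
Changed values: a1.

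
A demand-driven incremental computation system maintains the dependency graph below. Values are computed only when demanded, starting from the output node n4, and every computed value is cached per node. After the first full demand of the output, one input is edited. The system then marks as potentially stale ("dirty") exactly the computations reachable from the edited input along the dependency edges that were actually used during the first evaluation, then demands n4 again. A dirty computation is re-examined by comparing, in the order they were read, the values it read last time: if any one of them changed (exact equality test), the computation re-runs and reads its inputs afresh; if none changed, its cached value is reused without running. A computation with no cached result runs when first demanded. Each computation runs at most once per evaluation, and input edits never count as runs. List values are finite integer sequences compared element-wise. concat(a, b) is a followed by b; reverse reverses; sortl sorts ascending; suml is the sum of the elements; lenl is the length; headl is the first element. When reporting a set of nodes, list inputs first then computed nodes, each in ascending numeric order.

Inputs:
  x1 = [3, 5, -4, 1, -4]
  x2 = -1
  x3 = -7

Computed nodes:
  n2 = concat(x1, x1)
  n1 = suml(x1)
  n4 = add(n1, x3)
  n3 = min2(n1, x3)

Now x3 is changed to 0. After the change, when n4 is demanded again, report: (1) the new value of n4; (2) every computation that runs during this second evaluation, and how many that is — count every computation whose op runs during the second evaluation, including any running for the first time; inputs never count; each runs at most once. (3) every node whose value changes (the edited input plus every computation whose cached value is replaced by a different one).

First evaluation (everything demanded from the output):
  n1 = suml([3, 5, -4, 1, -4]) = 1
  n4 = add(1, -7) = -6

Propagation after the edit:
  n4: runs — x3 -7->0; result 1.

New value of n4: 1.
Computations that run: n4 — 1 in total.
Values that change: x3, n4.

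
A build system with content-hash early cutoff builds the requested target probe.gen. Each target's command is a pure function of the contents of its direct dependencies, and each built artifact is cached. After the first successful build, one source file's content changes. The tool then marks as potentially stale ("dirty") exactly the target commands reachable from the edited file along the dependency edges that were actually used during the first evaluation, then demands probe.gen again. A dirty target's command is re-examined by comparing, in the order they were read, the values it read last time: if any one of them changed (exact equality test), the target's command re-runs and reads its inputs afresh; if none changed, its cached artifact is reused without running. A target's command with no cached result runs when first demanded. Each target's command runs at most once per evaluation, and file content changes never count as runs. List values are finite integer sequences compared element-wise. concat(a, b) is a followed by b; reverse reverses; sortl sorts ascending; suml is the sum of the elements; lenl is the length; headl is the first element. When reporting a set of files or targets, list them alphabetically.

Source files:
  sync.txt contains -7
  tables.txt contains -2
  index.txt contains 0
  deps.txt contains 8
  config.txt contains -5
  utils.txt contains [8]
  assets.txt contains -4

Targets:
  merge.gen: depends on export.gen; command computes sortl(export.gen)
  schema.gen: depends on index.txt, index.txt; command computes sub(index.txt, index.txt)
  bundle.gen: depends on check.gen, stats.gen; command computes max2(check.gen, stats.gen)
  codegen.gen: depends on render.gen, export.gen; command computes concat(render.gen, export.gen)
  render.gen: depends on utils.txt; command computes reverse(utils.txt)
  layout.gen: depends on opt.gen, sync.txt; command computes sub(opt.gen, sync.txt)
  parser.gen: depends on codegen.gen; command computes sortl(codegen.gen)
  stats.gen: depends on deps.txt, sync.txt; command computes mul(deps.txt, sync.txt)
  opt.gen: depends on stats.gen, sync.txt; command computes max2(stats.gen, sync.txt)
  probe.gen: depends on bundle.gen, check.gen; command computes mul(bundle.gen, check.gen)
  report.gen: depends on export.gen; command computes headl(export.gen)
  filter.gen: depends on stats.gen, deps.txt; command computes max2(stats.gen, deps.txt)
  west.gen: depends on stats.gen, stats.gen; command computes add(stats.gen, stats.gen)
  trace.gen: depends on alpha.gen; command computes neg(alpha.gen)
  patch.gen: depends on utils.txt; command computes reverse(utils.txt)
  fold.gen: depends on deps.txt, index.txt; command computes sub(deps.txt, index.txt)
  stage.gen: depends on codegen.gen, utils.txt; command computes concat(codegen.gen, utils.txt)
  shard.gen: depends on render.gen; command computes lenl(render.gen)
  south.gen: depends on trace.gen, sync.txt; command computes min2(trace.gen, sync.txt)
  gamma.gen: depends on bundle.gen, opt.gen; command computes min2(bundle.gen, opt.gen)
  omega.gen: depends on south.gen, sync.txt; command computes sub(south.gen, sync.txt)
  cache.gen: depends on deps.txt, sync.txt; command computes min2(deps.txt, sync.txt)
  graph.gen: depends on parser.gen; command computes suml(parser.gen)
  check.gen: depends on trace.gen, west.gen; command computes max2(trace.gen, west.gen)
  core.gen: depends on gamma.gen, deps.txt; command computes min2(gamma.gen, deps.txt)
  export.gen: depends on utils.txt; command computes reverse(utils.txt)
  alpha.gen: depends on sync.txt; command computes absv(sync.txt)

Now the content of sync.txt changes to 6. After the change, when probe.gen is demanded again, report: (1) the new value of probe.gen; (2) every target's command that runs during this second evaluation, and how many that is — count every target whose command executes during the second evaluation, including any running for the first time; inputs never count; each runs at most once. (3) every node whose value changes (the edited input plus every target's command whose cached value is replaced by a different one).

New value of probe.gen: 9216.
Target commands that run: alpha.gen, bundle.gen, check.gen, probe.gen, stats.gen, trace.gen, west.gen — 7 in total.
Values that change: alpha.gen, bundle.gen, check.gen, probe.gen, stats.gen, sync.txt, trace.gen, west.gen.

First evaluation (everything demanded from the output):
  alpha.gen = absv(-7) = 7
  stats.gen = mul(8, -7) = -56
  trace.gen = neg(7) = -7
  west.gen = add(-56, -56) = -112
  check.gen = max2(-7, -112) = -7
  bundle.gen = max2(-7, -56) = -7
  probe.gen = mul(-7, -7) = 49

Propagation after the edit:
  alpha.gen: runs — sync.txt -7->6; result 6.
  stats.gen: runs — sync.txt -7->6; result 48.
  trace.gen: runs — alpha.gen 7->6; result -6.
  west.gen: runs — stats.gen -56->48; stats.gen -56->48; result 96.
  check.gen: runs — trace.gen -7->-6; west.gen -112->96; result 96.
  bundle.gen: runs — check.gen -7->96; stats.gen -56->48; result 96.
  probe.gen: runs — bundle.gen -7->96; check.gen -7->96; result 9216.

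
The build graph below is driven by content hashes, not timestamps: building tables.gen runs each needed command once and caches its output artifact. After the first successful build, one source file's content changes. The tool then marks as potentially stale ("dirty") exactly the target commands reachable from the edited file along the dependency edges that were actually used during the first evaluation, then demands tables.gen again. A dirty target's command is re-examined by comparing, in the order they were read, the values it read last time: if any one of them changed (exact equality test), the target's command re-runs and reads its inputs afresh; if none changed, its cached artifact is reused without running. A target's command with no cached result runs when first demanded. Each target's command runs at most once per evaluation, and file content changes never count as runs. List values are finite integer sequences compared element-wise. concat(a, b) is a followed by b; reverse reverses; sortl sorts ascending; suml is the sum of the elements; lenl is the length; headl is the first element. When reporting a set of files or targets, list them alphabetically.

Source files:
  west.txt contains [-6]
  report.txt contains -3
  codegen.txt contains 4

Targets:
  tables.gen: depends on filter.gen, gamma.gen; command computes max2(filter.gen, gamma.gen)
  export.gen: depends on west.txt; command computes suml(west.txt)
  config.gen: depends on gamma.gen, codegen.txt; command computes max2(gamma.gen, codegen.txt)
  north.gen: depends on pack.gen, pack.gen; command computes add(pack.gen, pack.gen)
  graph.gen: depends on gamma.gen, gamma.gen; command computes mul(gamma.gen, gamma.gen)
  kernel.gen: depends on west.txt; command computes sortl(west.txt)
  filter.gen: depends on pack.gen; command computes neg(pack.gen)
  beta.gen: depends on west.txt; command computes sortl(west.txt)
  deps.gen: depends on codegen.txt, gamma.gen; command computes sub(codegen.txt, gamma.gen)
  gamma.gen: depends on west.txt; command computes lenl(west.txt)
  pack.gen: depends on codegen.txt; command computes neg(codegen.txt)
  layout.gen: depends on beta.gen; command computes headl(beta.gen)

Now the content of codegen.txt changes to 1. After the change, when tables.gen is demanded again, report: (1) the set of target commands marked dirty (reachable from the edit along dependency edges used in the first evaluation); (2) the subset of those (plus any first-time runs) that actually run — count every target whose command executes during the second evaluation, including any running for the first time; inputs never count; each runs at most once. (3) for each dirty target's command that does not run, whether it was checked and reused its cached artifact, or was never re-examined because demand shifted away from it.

Dirty set: filter.gen, pack.gen, tables.gen.
Run set: filter.gen, pack.gen, tables.gen (3 run).
All dirty target commands ended up running.

Initial pass — values computed on the first demand:
  gamma.gen = lenl([-6]) = 1
  pack.gen = neg(4) = -4
  filter.gen = neg(-4) = 4
  tables.gen = max2(4, 1) = 4

Second demand — change propagation:
  pack.gen: re-runs because codegen.txt 4->1; new result -1.
  filter.gen: re-runs because pack.gen -4->-1; new result 1.
  tables.gen: re-runs because filter.gen 4->1; new result 1.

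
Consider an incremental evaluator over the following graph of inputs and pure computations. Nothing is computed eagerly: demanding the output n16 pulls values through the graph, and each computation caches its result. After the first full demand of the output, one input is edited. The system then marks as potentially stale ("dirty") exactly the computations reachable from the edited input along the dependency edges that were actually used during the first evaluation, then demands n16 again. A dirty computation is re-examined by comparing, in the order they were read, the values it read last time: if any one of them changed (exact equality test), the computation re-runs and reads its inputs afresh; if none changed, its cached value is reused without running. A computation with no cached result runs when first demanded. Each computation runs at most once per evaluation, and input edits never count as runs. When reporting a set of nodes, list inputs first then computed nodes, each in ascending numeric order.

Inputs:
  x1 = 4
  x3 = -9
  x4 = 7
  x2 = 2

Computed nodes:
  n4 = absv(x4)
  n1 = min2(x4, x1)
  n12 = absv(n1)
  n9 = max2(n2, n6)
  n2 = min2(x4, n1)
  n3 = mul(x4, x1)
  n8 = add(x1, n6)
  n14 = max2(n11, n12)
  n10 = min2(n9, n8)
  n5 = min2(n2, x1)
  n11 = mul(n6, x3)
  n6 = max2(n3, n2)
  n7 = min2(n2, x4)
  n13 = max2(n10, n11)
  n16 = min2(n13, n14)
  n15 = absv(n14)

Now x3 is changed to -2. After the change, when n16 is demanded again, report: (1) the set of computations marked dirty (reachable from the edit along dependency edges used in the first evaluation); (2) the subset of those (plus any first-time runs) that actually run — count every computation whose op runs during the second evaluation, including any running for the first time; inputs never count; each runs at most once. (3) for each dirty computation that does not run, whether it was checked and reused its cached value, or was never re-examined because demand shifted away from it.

Initial pass — values computed on the first demand:
  n1 = min2(7, 4) = 4
  n2 = min2(7, 4) = 4
  n3 = mul(7, 4) = 28
  n6 = max2(28, 4) = 28
  n8 = add(4, 28) = 32
  n9 = max2(4, 28) = 28
  n10 = min2(28, 32) = 28
  n11 = mul(28, -9) = -252
  n12 = absv(4) = 4
  n13 = max2(28, -252) = 28
  n14 = max2(-252, 4) = 4
  n16 = min2(28, 4) = 4

Second demand — change propagation:
  n11: re-runs because x3 -9->-2; new result -56.
  n13: re-runs because n11 -252->-56; new result 28 (unchanged).
  n14: re-runs because n11 -252->-56; new result 4 (unchanged).
  n16: re-examined; everything it read last time is the same (n13 unchanged, n14 unchanged) — cache 4 kept, no run.

The important point: at n16 every value read last time is unchanged, so the dirty flag clears without a run.

Dirty set: n11, n13, n14, n16.
Run set: n11, n13, n14 (3 run).
Re-examined without running (cache reused): n16.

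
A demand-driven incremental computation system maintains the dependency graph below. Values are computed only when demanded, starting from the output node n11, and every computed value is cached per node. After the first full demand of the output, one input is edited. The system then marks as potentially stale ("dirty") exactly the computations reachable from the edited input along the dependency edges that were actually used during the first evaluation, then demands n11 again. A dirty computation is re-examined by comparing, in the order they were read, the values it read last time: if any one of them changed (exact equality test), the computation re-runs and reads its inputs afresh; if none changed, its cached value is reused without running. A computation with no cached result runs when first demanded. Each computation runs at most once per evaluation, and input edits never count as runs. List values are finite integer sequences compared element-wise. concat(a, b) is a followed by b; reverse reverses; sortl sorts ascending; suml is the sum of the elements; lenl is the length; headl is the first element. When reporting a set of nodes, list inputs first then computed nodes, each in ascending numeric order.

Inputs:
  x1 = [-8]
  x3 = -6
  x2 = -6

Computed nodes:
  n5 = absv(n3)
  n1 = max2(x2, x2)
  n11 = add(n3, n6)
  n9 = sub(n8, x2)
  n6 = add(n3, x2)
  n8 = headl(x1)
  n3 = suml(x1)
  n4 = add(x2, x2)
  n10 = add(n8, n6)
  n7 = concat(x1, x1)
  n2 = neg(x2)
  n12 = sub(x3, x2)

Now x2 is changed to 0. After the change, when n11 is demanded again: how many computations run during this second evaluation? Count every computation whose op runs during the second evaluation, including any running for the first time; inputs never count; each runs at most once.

First evaluation (everything demanded from the output):
  n3 = suml([-8]) = -8
  n6 = add(-8, -6) = -14
  n11 = add(-8, -14) = -22

Propagation after the edit:
  n6: runs — x2 -6->0; result -8.
  n11: runs — n6 -14->-8; result -16.

Computations that run: n6, n11 — 2 in total.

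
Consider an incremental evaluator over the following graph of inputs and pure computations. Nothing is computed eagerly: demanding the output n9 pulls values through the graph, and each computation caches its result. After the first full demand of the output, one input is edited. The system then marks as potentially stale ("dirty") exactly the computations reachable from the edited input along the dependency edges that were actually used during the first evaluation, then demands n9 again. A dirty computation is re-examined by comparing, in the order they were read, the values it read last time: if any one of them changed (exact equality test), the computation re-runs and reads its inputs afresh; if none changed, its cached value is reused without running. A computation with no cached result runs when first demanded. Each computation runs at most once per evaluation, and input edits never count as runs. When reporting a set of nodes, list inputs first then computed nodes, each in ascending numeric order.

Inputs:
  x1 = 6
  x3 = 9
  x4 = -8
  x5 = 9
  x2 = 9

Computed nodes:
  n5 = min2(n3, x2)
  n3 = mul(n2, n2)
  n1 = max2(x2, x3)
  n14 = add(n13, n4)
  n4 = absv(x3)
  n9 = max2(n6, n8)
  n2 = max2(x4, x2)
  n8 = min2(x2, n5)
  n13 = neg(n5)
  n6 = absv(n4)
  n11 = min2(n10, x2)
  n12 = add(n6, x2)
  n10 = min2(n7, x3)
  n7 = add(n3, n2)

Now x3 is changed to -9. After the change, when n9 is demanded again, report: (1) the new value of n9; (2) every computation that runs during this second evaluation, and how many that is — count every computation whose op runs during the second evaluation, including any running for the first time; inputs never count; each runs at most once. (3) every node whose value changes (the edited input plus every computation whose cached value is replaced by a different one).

n9 now evaluates to 9.
Run set: n4 (1 run).
Changed values: x3.
The important point: n4 recomputes to an identical value, and the output ends up unchanged.

Initial pass — values computed on the first demand:
  n2 = max2(-8, 9) = 9
  n3 = mul(9, 9) = 81
  n4 = absv(9) = 9
  n5 = min2(81, 9) = 9
  n6 = absv(9) = 9
  n8 = min2(9, 9) = 9
  n9 = max2(9, 9) = 9

Second demand — change propagation:
  n4: re-runs because x3 9->-9; new result 9 (unchanged).
  n6: re-examined; everything it read last time is the same (n4 unchanged) — cache 9 kept, no run.
  n9: re-examined; everything it read last time is the same (n6 unchanged, n8 unchanged) — cache 9 kept, no run.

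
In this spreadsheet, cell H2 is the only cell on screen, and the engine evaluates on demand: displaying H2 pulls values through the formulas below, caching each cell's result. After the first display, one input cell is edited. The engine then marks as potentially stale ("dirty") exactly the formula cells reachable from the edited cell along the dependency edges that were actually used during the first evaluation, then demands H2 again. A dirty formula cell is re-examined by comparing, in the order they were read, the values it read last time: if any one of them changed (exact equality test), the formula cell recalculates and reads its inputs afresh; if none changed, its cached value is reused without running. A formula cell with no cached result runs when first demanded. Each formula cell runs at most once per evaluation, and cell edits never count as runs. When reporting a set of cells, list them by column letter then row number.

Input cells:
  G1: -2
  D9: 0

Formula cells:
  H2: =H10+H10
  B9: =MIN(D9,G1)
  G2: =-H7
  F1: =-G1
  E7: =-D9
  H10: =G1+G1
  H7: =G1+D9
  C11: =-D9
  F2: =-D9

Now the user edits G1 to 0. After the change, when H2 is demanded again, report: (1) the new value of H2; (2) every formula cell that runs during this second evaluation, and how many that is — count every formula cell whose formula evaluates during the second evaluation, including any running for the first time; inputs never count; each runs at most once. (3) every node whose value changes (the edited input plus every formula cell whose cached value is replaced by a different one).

Initial pass — values computed on the first demand:
  H10 = -2 + -2 = -4
  H2 = -4 + -4 = -8

Second demand — change propagation:
  H10: re-runs because G1 -2->0; G1 -2->0; new result 0.
  H2: re-runs because H10 -4->0; H10 -4->0; new result 0.

H2 now evaluates to 0.
Run set: H2, H10 (2 run).
Changed values: G1, H2, H10.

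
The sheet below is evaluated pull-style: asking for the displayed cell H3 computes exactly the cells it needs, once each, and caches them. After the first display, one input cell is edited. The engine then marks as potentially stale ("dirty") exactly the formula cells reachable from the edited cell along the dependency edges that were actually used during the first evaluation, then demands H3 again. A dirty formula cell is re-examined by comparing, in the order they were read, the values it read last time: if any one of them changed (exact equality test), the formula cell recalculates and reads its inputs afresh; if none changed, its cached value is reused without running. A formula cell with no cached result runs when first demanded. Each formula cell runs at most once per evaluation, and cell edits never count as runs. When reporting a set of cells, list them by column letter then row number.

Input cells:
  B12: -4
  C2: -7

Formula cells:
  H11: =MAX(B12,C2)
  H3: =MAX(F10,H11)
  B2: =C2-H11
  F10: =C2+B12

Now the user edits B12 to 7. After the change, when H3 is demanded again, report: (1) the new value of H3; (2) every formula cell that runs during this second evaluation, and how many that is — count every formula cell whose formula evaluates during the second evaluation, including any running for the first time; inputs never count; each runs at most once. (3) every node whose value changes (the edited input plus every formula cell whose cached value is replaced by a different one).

Demanding H3 again yields 7.
3 formula cells run: F10, H3, H11.
The nodes whose values change: B12, F10, H3, H11.

First demand of the output computes:
  F10 = -7 + -4 = -11
  H11 = MAX(-4, -7) = -4
  H3 = MAX(-11, -4) = -4

After the edit, cleaning proceeds:
  F10: a read changed (B12 -4->7) — executes, giving 0.
  H11: a read changed (B12 -4->7) — executes, giving 7.
  H3: a read changed (F10 -11->0; H11 -4->7) — executes, giving 7.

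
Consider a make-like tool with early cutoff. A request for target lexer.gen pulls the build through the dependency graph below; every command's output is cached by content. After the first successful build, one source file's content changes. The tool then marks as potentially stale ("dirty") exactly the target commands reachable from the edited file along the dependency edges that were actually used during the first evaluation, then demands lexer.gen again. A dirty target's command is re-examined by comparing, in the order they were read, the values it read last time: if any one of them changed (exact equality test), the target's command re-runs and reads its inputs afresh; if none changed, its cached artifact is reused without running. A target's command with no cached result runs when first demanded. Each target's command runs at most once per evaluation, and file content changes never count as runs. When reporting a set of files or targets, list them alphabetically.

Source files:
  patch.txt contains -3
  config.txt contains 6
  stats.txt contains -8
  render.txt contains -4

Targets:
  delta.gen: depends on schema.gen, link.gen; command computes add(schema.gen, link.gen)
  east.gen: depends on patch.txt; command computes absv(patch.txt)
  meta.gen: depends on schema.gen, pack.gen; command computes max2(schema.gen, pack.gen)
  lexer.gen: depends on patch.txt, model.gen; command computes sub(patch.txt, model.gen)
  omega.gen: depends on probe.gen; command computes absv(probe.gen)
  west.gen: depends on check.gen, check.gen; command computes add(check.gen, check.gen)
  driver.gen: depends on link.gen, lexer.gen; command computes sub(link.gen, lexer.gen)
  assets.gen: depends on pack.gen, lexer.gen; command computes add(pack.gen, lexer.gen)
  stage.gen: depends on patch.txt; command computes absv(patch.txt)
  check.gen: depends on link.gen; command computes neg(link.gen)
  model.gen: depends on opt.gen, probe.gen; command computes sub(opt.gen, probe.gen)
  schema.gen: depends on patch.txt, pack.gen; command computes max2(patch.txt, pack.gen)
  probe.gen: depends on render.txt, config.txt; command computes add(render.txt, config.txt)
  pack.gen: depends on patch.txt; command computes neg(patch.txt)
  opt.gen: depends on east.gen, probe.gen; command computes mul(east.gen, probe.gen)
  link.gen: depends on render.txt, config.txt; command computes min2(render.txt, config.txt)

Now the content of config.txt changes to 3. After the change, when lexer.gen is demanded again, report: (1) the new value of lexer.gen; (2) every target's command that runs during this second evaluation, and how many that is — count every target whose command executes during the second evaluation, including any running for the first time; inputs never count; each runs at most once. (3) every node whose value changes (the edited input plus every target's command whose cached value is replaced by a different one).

Demanding lexer.gen again yields -1.
4 target commands run: lexer.gen, model.gen, opt.gen, probe.gen.
The nodes whose values change: config.txt, lexer.gen, model.gen, opt.gen, probe.gen.

First demand of the output computes:
  east.gen = absv(-3) = 3
  probe.gen = add(-4, 6) = 2
  opt.gen = mul(3, 2) = 6
  model.gen = sub(6, 2) = 4
  lexer.gen = sub(-3, 4) = -7

After the edit, cleaning proceeds:
  probe.gen: a read changed (config.txt 6->3) — executes, giving -1.
  opt.gen: a read changed (probe.gen 2->-1) — executes, giving -3.
  model.gen: a read changed (opt.gen 6->-3; probe.gen 2->-1) — executes, giving -2.
  lexer.gen: a read changed (model.gen 4->-2) — executes, giving -1.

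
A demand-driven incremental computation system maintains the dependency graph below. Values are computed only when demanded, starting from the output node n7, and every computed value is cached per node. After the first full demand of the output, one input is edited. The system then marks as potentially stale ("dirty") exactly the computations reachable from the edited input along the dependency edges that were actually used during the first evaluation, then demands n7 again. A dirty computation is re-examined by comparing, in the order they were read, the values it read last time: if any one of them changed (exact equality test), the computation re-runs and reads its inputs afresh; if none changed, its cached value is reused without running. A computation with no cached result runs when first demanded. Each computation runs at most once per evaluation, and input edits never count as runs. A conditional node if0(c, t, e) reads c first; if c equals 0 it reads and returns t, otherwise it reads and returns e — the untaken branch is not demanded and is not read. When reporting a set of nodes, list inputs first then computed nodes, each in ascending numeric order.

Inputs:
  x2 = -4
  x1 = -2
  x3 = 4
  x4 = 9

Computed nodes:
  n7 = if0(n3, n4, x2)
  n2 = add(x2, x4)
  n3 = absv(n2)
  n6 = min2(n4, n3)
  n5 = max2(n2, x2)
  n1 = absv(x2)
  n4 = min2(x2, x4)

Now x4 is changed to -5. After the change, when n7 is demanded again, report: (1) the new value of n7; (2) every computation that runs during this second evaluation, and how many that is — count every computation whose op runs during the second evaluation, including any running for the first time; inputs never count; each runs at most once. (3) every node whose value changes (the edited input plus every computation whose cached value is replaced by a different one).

New value of n7: -4.
Computations that run: n2, n3, n7 — 3 in total.
Values that change: x4, n2, n3.

First evaluation (everything demanded from the output):
  n2 = add(-4, 9) = 5
  n3 = absv(5) = 5
  n7 = if0(n3=5 -> else branch x2) = -4

Propagation after the edit:
  n2: runs — x4 9->-5; result -9.
  n3: runs — n2 5->-9; result 9.
  n7: runs — n3 5->9; result -4 (same value as before).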